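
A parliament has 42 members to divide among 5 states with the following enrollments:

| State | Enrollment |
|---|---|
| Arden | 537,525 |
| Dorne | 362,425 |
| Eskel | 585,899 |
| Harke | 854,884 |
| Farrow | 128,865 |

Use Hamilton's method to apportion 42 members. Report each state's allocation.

Arden 9, Dorne 6, Eskel 10, Harke 15, Farrow 2

Standard divisor: 2469598 ÷ 42 ≈ 58799.952.
Standard quotas: Arden 9.1416, Dorne 6.1637, Eskel 9.9643, Harke 14.5389, Farrow 2.1916.
Lower quotas: Arden 9, Dorne 6, Eskel 9, Harke 14, Farrow 2 (sum 40, leaving 2 seats).
Remainders in descending order: Eskel 0.9643, Harke 0.5389, Farrow 0.1916, Dorne 0.1637, Arden 0.1416.
Largest remainders: Eskel, Harke receive the extra seats.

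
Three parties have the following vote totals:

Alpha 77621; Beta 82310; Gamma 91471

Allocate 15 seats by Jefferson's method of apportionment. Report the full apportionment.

Alpha: 5, Beta: 5, Gamma: 5

Standard divisor 251402/15 ≈ 16760.133; standard quotas: Alpha 4.631, Beta 4.911, Gamma 5.458.
Rounding down gives 4, 4, 5 = 13 seats, so the divisor must be adjusted.
With modified divisor 15400: modified quotas Alpha 5.040, Beta 5.345, Gamma 5.940.
Rounding down: Alpha 5, Beta 5, Gamma 5 (total 15).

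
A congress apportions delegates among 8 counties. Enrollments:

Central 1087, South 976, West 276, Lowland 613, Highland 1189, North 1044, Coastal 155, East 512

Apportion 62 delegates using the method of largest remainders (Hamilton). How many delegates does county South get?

10

Total 5852; standard divisor 5852/62 ≈ 94.387.
Standard quotas: Central 11.516, South 10.340, West 2.924, Lowland 6.495, Highland 12.597, North 11.061, Coastal 1.642, East 5.424.
Lower quotas: Central 11, South 10, West 2, Lowland 6, Highland 12, North 11, Coastal 1, East 5 (sum 58, leaving 4 seats).
Remainders in descending order: West 0.924, Coastal 0.642, Highland 0.597, Central 0.516, Lowland 0.495, East 0.424, South 0.340, North 0.061.
Largest remainders: West, Coastal, Highland, Central receive the extra seats.
South receives 10.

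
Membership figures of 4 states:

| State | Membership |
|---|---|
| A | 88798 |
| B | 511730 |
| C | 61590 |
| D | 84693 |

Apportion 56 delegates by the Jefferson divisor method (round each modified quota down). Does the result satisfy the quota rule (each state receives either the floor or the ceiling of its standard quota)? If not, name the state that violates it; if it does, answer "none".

B

Standard quotas: A 6.659, B 38.372, C 4.618, D 6.351.
Jefferson allocation: A 6, B 40, C 4, D 6.
B has quota 38.372 (lower 38, upper 39) but receives 40 — outside the quota interval.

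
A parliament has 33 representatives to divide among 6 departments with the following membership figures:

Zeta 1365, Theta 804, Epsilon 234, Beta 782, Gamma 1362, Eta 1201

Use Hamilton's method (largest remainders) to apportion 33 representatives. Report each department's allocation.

Zeta 8; Theta 5; Epsilon 1; Beta 4; Gamma 8; Eta 7

Standard divisor: 5748 ÷ 33 ≈ 174.182.
Standard quotas: Zeta 7.837, Theta 4.616, Epsilon 1.343, Beta 4.490, Gamma 7.819, Eta 6.895.
Lower quotas: Zeta 7, Theta 4, Epsilon 1, Beta 4, Gamma 7, Eta 6 (sum 29, leaving 4 seats).
Remainders in descending order: Eta 0.895, Zeta 0.837, Gamma 0.819, Theta 0.616, Beta 0.490, Epsilon 0.343.
The surplus seats go to Eta, Zeta, Gamma, Theta.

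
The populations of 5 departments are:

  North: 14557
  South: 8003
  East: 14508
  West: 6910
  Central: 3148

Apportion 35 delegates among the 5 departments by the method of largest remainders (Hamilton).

North: 11, South: 6, East: 11, West: 5, Central: 2

The standard divisor is 47126/35 ≈ 1346.457.
Standard quotas: North 10.8113, South 5.9437, East 10.7749, West 5.1320, Central 2.3380.
Lower quotas: North 10, South 5, East 10, West 5, Central 2 (sum 32, leaving 3 seats).
Remainders in descending order: South 0.9437, North 0.8113, East 0.7749, Central 0.3380, West 0.1320.
Largest remainders: South, North, East receive the extra seats.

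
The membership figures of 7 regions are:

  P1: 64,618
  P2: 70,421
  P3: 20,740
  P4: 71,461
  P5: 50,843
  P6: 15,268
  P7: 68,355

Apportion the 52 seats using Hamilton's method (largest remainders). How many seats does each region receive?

P1 9, P2 10, P3 3, P4 10, P5 8, P6 2, P7 10

Standard divisor: 361706 ÷ 52 ≈ 6955.885.
Standard quotas: P1 9.2897, P2 10.1239, P3 2.9816, P4 10.2735, P5 7.3094, P6 2.1950, P7 9.8269.
Lower quotas: P1 9, P2 10, P3 2, P4 10, P5 7, P6 2, P7 9 (sum 49, leaving 3 seats).
Remainders in descending order: P3 0.9816, P7 0.8269, P5 0.3094, P1 0.2897, P4 0.2735, P6 0.1950, P2 0.1239.
Largest remainders: P3, P7, P5 receive the extra seats.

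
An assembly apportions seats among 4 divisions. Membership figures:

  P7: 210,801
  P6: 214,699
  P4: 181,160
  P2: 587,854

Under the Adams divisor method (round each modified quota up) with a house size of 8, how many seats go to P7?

2

Standard divisor 1194514/8 ≈ 149314.25; standard quotas: P7 1.412, P6 1.438, P4 1.213, P2 3.937.
Rounding up gives 2, 2, 2, 4 = 10 seats, so the divisor must be adjusted.
With modified divisor 203400: modified quotas P7 1.036, P6 1.056, P4 0.891, P2 2.890.
Rounding up: P7 2, P6 2, P4 1, P2 3 (total 8).
P7 receives 2.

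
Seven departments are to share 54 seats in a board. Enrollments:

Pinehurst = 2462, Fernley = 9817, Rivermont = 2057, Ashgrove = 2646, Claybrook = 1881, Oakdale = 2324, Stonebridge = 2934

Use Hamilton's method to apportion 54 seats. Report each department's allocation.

Pinehurst 5, Fernley 22, Rivermont 5, Ashgrove 6, Claybrook 4, Oakdale 5, Stonebridge 7

Total 24121; standard divisor 24121/54 ≈ 446.685.
Standard quotas: Pinehurst 5.5117, Fernley 21.9774, Rivermont 4.6050, Ashgrove 5.9236, Claybrook 4.2110, Oakdale 5.2028, Stonebridge 6.5684.
Lower quotas: Pinehurst 5, Fernley 21, Rivermont 4, Ashgrove 5, Claybrook 4, Oakdale 5, Stonebridge 6 (sum 50, leaving 4 seats).
Remainders in descending order: Fernley 0.9774, Ashgrove 0.9236, Rivermont 0.6050, Stonebridge 0.5684, Pinehurst 0.5117, Claybrook 0.2110, Oakdale 0.2028.
The surplus seats go to Fernley, Ashgrove, Rivermont, Stonebridge.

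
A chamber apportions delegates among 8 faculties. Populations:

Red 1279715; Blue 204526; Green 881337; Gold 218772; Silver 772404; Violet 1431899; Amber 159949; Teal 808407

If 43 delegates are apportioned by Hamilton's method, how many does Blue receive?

1

Standard divisor: 5757009 ÷ 43 ≈ 133883.93.
Standard quotas: Red 9.5584, Blue 1.5276, Green 6.5828, Gold 1.6340, Silver 5.7692, Violet 10.6951, Amber 1.1947, Teal 6.0381.
Lower quotas: Red 9, Blue 1, Green 6, Gold 1, Silver 5, Violet 10, Amber 1, Teal 6 (sum 39, leaving 4 seats).
Remainders in descending order: Silver 0.7692, Violet 0.6951, Gold 0.6340, Green 0.5828, Red 0.5584, Blue 0.5276, Amber 0.1947, Teal 0.0381.
Largest remainders: Silver, Violet, Gold, Green receive the extra seats.
Blue receives 1.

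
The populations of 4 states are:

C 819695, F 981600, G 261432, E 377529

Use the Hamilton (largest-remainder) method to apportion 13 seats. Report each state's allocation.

Standard divisor: 2440256 ÷ 13 = 187712.
Standard quotas: C 4.3668, F 5.2293, G 1.3927, E 2.0112.
Lower quotas: C 4, F 5, G 1, E 2 (sum 12, leaving 1 seat).
Remainders in descending order: G 0.3927, C 0.3668, F 0.2293, E 0.0112.
Largest remainder: G receives the extra seat.

C=4, F=5, G=2, E=2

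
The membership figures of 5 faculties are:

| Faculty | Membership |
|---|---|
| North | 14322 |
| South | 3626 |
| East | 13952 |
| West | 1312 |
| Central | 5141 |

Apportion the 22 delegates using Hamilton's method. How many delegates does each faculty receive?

North=8, South=2, East=8, West=1, Central=3

Standard divisor: 38353 ÷ 22 ≈ 1743.318.
Standard quotas: North 8.2154, South 2.0799, East 8.0031, West 0.7526, Central 2.9490.
Lower quotas: North 8, South 2, East 8, West 0, Central 2 (sum 20, leaving 2 seats).
Remainders in descending order: Central 0.9490, West 0.7526, North 0.2154, South 0.0799, East 0.0031.
The surplus seats go to Central, West.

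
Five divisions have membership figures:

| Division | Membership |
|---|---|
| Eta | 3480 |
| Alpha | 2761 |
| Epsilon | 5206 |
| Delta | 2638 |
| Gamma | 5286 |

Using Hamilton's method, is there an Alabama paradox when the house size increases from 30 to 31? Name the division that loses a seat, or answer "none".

none

At 30 seats: Eta 6, Alpha 4, Epsilon 8, Delta 4, Gamma 8.
At 31 seats: Eta 6, Alpha 4, Epsilon 8, Delta 4, Gamma 9.
No division's allocation decreased.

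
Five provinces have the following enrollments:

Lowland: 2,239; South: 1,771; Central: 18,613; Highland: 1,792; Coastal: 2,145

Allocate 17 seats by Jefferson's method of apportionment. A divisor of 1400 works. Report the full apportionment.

With modified divisor 1400: modified quotas Lowland 1.599, South 1.265, Central 13.295, Highland 1.280, Coastal 1.532.
Rounding down: Lowland 1, South 1, Central 13, Highland 1, Coastal 1 (total 17).

Lowland 1, South 1, Central 13, Highland 1, Coastal 1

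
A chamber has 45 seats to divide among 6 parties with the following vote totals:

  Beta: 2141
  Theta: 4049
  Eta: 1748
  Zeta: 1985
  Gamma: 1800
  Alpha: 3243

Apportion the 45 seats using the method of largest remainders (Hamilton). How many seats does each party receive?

Beta=7, Theta=12, Eta=5, Zeta=6, Gamma=5, Alpha=10

Total 14966; standard divisor 14966/45 ≈ 332.578.
Standard quotas: Beta 6.438, Theta 12.175, Eta 5.256, Zeta 5.969, Gamma 5.412, Alpha 9.751.
Lower quotas: Beta 6, Theta 12, Eta 5, Zeta 5, Gamma 5, Alpha 9 (sum 42, leaving 3 seats).
Remainders in descending order: Zeta 0.969, Alpha 0.751, Beta 0.438, Gamma 0.412, Eta 0.256, Theta 0.175.
The surplus seats go to Zeta, Alpha, Beta.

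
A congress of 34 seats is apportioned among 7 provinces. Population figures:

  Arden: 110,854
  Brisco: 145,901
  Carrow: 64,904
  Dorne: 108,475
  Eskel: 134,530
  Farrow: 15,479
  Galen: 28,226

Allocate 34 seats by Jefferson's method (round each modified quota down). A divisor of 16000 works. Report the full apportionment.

Arden 6, Brisco 9, Carrow 4, Dorne 6, Eskel 8, Farrow 0, Galen 1

With modified divisor 16000: modified quotas Arden 6.928, Brisco 9.119, Carrow 4.056, Dorne 6.780, Eskel 8.408, Farrow 0.967, Galen 1.764.
Rounding down: Arden 6, Brisco 9, Carrow 4, Dorne 6, Eskel 8, Farrow 0, Galen 1 (total 34).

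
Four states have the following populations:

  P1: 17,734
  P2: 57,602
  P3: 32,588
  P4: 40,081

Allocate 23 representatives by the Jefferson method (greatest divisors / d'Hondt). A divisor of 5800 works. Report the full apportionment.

P1 3; P2 9; P3 5; P4 6

With modified divisor 5800: modified quotas P1 3.058, P2 9.931, P3 5.619, P4 6.911.
Rounding down: P1 3, P2 9, P3 5, P4 6 (total 23).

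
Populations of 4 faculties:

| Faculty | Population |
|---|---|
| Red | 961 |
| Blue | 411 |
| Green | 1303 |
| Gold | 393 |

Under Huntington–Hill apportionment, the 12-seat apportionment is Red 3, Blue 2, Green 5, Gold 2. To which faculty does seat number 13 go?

Red

Priority for the next seat is population ÷ (√(s·(s+1))).
Priorities: Red 277.417, Blue 167.790, Green 237.894, Gold 160.442.
Highest priority: Red.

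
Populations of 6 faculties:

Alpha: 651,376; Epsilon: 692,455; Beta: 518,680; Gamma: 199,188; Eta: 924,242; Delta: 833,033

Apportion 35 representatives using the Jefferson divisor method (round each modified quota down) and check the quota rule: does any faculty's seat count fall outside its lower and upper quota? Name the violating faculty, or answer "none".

none

Standard quotas: Alpha 5.970, Epsilon 6.346, Beta 4.754, Gamma 1.826, Eta 8.470, Delta 7.635.
Jefferson allocation: Alpha 6, Epsilon 6, Beta 5, Gamma 1, Eta 9, Delta 8.
Every allocation lies between the lower and upper quota.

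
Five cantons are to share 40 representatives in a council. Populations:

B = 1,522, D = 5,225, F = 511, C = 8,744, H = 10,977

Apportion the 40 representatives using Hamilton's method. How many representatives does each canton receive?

B: 2, D: 8, F: 1, C: 13, H: 16

Standard divisor: 26979 ÷ 40 ≈ 674.475.
Standard quotas: B 2.2566, D 7.7468, F 0.7576, C 12.9642, H 16.2749.
Lower quotas: B 2, D 7, F 0, C 12, H 16 (sum 37, leaving 3 seats).
Remainders in descending order: C 0.9642, F 0.7576, D 0.7468, H 0.2749, B 0.2566.
Largest remainders: C, F, D receive the extra seats.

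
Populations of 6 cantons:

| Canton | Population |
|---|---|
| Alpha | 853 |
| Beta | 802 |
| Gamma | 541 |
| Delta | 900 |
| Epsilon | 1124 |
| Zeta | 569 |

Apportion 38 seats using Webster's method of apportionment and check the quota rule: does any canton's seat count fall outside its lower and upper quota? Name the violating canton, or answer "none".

none

Standard quotas: Alpha 6.768, Beta 6.364, Gamma 4.293, Delta 7.141, Epsilon 8.919, Zeta 4.515.
Webster allocation: Alpha 7, Beta 6, Gamma 4, Delta 7, Epsilon 9, Zeta 5.
Every allocation lies between the lower and upper quota.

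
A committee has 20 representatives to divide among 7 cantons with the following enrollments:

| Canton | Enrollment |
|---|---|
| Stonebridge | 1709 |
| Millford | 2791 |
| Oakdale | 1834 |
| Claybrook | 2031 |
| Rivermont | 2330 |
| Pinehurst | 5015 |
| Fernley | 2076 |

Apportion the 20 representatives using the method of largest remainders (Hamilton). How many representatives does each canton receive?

Standard divisor: 17786 ÷ 20 ≈ 889.3.
Standard quotas: Stonebridge 1.9217, Millford 3.1384, Oakdale 2.0623, Claybrook 2.2838, Rivermont 2.6200, Pinehurst 5.6393, Fernley 2.3344.
Lower quotas: Stonebridge 1, Millford 3, Oakdale 2, Claybrook 2, Rivermont 2, Pinehurst 5, Fernley 2 (sum 17, leaving 3 seats).
Remainders in descending order: Stonebridge 0.9217, Pinehurst 0.6393, Rivermont 0.6200, Fernley 0.3344, Claybrook 0.2838, Millford 0.1384, Oakdale 0.0623.
Largest remainders: Stonebridge, Pinehurst, Rivermont receive the extra seats.

Stonebridge=2, Millford=3, Oakdale=2, Claybrook=2, Rivermont=3, Pinehurst=6, Fernley=2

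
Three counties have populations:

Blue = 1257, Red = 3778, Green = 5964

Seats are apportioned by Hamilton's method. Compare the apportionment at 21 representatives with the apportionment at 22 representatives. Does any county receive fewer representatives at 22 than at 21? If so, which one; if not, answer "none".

Blue

At 21 seats: Blue 3, Red 7, Green 11.
At 22 seats: Blue 2, Red 8, Green 12.
Blue drops from 3 to 2.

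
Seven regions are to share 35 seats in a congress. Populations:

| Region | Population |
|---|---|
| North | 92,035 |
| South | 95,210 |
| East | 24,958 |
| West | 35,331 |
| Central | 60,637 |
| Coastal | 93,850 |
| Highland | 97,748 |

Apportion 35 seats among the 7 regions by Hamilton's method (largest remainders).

Total 499769; standard divisor 499769/35 ≈ 14279.114.
Standard quotas: North 6.4454, South 6.6678, East 1.7479, West 2.4743, Central 4.2466, Coastal 6.5725, Highland 6.8455.
Lower quotas: North 6, South 6, East 1, West 2, Central 4, Coastal 6, Highland 6 (sum 31, leaving 4 seats).
Remainders in descending order: Highland 0.8455, East 0.7479, South 0.6678, Coastal 0.5725, West 0.4743, North 0.4454, Central 0.2466.
The surplus seats go to Highland, East, South, Coastal.

North: 6; South: 7; East: 2; West: 2; Central: 4; Coastal: 7; Highland: 7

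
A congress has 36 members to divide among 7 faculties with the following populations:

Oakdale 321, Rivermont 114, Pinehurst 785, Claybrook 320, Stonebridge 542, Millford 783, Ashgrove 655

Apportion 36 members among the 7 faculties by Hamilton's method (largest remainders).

Oakdale: 3; Rivermont: 1; Pinehurst: 8; Claybrook: 3; Stonebridge: 6; Millford: 8; Ashgrove: 7

The standard divisor is 3520/36 ≈ 97.778.
Standard quotas: Oakdale 3.283, Rivermont 1.166, Pinehurst 8.028, Claybrook 3.273, Stonebridge 5.543, Millford 8.008, Ashgrove 6.699.
Lower quotas: Oakdale 3, Rivermont 1, Pinehurst 8, Claybrook 3, Stonebridge 5, Millford 8, Ashgrove 6 (sum 34, leaving 2 seats).
Remainders in descending order: Ashgrove 0.699, Stonebridge 0.543, Oakdale 0.283, Claybrook 0.273, Rivermont 0.166, Pinehurst 0.028, Millford 0.008.
Largest remainders: Ashgrove, Stonebridge receive the extra seats.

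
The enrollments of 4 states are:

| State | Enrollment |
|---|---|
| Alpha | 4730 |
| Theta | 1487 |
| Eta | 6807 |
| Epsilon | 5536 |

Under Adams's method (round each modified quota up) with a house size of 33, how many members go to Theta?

3

Standard divisor 18560/33 ≈ 562.424; standard quotas: Alpha 8.410, Theta 2.644, Eta 12.103, Epsilon 9.843.
Rounding up gives 9, 3, 13, 10 = 35 seats, so the divisor must be adjusted.
With modified divisor 600: modified quotas Alpha 7.883, Theta 2.478, Eta 11.345, Epsilon 9.227.
Rounding up: Alpha 8, Theta 3, Eta 12, Epsilon 10 (total 33).
Theta receives 3.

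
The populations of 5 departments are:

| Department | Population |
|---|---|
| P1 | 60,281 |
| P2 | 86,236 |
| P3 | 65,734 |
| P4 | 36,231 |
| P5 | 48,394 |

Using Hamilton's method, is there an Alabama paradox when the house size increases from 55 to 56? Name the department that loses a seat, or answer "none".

none

At 55 seats: P1 11, P2 16, P3 12, P4 7, P5 9.
At 56 seats: P1 11, P2 16, P3 13, P4 7, P5 9.
No department's allocation decreased.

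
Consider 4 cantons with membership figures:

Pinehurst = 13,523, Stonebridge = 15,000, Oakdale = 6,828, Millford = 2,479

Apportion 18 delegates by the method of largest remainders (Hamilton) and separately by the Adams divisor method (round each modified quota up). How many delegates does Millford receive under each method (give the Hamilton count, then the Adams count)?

Hamilton: Pinehurst 7, Stonebridge 7, Oakdale 3, Millford 1.
Adams: Pinehurst 6, Stonebridge 7, Oakdale 3, Millford 2.
Millford gets 1 under Hamilton and 2 under Adams.

1 and 2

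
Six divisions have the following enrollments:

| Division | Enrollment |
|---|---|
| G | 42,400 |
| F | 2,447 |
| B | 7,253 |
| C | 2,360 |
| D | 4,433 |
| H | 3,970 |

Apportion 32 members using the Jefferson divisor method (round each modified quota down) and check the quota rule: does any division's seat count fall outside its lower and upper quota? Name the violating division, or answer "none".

Standard quotas: G 21.583, F 1.246, B 3.692, C 1.201, D 2.257, H 2.021.
Jefferson allocation: G 23, F 1, B 3, C 1, D 2, H 2.
G has quota 21.583 (lower 21, upper 22) but receives 23 — outside the quota interval.

G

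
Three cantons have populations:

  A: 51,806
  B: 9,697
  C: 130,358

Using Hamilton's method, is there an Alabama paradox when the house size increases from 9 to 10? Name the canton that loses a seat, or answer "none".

At 9 seats: A 2, B 1, C 6.
At 10 seats: A 3, B 0, C 7.
B drops from 1 to 0.

B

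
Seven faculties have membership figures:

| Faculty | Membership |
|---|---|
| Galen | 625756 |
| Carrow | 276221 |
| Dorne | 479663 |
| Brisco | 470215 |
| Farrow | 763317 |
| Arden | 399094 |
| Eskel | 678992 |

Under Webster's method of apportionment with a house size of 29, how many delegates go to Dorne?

4

Standard divisor 3693258/29 ≈ 127353.724; standard quotas: Galen 4.914, Carrow 2.169, Dorne 3.766, Brisco 3.692, Farrow 5.994, Arden 3.134, Eskel 5.332.
Rounding to the nearest integer gives Galen 5, Carrow 2, Dorne 4, Brisco 4, Farrow 6, Arden 3, Eskel 5 — total 29, matching the house size, so no adjustment is needed.
Dorne receives 4.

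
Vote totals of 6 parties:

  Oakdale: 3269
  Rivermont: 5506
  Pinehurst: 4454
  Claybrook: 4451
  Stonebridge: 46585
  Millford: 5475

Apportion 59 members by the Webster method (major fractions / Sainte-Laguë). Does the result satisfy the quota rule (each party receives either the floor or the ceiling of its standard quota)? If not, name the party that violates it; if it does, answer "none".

Stonebridge

Standard quotas: Oakdale 2.766, Rivermont 4.658, Pinehurst 3.768, Claybrook 3.766, Stonebridge 39.411, Millford 4.632.
Webster allocation: Oakdale 3, Rivermont 5, Pinehurst 4, Claybrook 4, Stonebridge 38, Millford 5.
Stonebridge has quota 39.411 (lower 39, upper 40) but receives 38 — outside the quota interval.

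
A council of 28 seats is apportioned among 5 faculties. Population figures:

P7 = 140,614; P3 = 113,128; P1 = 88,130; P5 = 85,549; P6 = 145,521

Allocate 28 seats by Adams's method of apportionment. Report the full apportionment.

P7 7, P3 6, P1 4, P5 4, P6 7

Standard divisor 572942/28 ≈ 20462.214; standard quotas: P7 6.872, P3 5.529, P1 4.307, P5 4.181, P6 7.112.
Rounding up gives 7, 6, 5, 5, 8 = 31 seats, so the divisor must be adjusted.
With modified divisor 22300: modified quotas P7 6.306, P3 5.073, P1 3.952, P5 3.836, P6 6.526.
Rounding up: P7 7, P3 6, P1 4, P5 4, P6 7 (total 28).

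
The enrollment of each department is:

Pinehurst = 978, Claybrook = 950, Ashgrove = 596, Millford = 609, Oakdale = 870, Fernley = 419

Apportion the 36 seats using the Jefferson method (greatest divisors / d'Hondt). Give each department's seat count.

Standard divisor 4422/36 ≈ 122.833; standard quotas: Pinehurst 7.962, Claybrook 7.734, Ashgrove 4.852, Millford 4.958, Oakdale 7.083, Fernley 3.411.
Rounding down gives 7, 7, 4, 4, 7, 3 = 32 seats, so the divisor must be adjusted.
With modified divisor 110: modified quotas Pinehurst 8.891, Claybrook 8.636, Ashgrove 5.418, Millford 5.536, Oakdale 7.909, Fernley 3.809.
Rounding down: Pinehurst 8, Claybrook 8, Ashgrove 5, Millford 5, Oakdale 7, Fernley 3 (total 36).

Pinehurst 8, Claybrook 8, Ashgrove 5, Millford 5, Oakdale 7, Fernley 3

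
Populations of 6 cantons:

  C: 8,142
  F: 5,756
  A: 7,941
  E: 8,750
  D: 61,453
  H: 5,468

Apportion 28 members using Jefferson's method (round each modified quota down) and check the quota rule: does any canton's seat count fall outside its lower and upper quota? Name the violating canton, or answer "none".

D

Standard quotas: C 2.338, F 1.653, A 2.280, E 2.513, D 17.646, H 1.570.
Jefferson allocation: C 2, F 1, A 2, E 2, D 20, H 1.
D has quota 17.646 (lower 17, upper 18) but receives 20 — outside the quota interval.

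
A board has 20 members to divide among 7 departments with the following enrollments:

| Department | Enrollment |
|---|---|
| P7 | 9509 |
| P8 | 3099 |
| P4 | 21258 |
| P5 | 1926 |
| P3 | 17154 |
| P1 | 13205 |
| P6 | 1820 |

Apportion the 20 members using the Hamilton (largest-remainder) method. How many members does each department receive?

P7 3; P8 1; P4 6; P5 1; P3 5; P1 4; P6 0

Standard divisor: 67971 ÷ 20 ≈ 3398.55.
Standard quotas: P7 2.7980, P8 0.9119, P4 6.2550, P5 0.5667, P3 5.0474, P1 3.8855, P6 0.5355.
Lower quotas: P7 2, P8 0, P4 6, P5 0, P3 5, P1 3, P6 0 (sum 16, leaving 4 seats).
Remainders in descending order: P8 0.9119, P1 0.8855, P7 0.7980, P5 0.5667, P6 0.5355, P4 0.2550, P3 0.0474.
The surplus seats go to P8, P1, P7, P5.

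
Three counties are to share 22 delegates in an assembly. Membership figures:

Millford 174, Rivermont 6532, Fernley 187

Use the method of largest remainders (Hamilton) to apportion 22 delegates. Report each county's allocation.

Millford 0; Rivermont 21; Fernley 1

Total 6893; standard divisor 6893/22 ≈ 313.318.
Standard quotas: Millford 0.5553, Rivermont 20.8478, Fernley 0.5968.
Lower quotas: Millford 0, Rivermont 20, Fernley 0 (sum 20, leaving 2 seats).
Remainders in descending order: Rivermont 0.8478, Fernley 0.5968, Millford 0.5553.
Largest remainders: Rivermont, Fernley receive the extra seats.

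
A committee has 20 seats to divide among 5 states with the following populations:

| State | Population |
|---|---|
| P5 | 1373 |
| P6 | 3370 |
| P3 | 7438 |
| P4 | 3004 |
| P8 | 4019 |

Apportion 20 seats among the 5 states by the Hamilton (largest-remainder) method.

The standard divisor is 19204/20 ≈ 960.2.
Standard quotas: P5 1.4299, P6 3.5097, P3 7.7463, P4 3.1285, P8 4.1856.
Lower quotas: P5 1, P6 3, P3 7, P4 3, P8 4 (sum 18, leaving 2 seats).
Remainders in descending order: P3 0.7463, P6 0.5097, P5 0.4299, P8 0.1856, P4 0.1285.
The surplus seats go to P3, P6.

P5 1, P6 4, P3 8, P4 3, P8 4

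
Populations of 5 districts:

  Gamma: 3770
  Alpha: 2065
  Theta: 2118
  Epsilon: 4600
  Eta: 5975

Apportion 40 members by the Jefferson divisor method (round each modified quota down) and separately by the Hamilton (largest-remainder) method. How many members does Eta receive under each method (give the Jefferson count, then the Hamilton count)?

Jefferson: Gamma 8, Alpha 4, Theta 4, Epsilon 10, Eta 14.
Hamilton: Gamma 8, Alpha 4, Theta 5, Epsilon 10, Eta 13.
Eta gets 14 under Jefferson and 13 under Hamilton.

14 and 13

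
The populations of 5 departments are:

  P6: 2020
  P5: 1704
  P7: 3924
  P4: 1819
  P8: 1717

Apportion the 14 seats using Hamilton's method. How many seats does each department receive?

P6=3; P5=2; P7=5; P4=2; P8=2

The standard divisor is 11184/14 ≈ 798.857.
Standard quotas: P6 2.529, P5 2.133, P7 4.912, P4 2.277, P8 2.149.
Lower quotas: P6 2, P5 2, P7 4, P4 2, P8 2 (sum 12, leaving 2 seats).
Remainders in descending order: P7 0.912, P6 0.529, P4 0.277, P8 0.149, P5 0.133.
Largest remainders: P7, P6 receive the extra seats.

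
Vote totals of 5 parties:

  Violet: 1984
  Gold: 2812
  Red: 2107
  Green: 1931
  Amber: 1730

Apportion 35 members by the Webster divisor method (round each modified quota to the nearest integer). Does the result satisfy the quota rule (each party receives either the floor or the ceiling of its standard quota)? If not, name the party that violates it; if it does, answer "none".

none

Standard quotas: Violet 6.573, Gold 9.317, Red 6.981, Green 6.398, Amber 5.732.
Webster allocation: Violet 7, Gold 9, Red 7, Green 6, Amber 6.
Every allocation lies between the lower and upper quota.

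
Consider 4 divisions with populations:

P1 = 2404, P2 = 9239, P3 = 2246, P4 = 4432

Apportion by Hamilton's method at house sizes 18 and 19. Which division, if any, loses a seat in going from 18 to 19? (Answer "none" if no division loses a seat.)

P1

At 18 seats: P1 3, P2 9, P3 2, P4 4.
At 19 seats: P1 2, P2 10, P3 2, P4 5.
P1 drops from 3 to 2.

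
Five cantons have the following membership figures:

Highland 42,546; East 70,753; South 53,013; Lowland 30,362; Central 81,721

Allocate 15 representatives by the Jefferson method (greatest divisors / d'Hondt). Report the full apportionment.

Highland=2, East=4, South=3, Lowland=1, Central=5

Standard divisor 278395/15 ≈ 18559.667; standard quotas: Highland 2.292, East 3.812, South 2.856, Lowland 1.636, Central 4.403.
Rounding down gives 2, 3, 2, 1, 4 = 12 seats, so the divisor must be adjusted.
With modified divisor 15800: modified quotas Highland 2.693, East 4.478, South 3.355, Lowland 1.922, Central 5.172.
Rounding down: Highland 2, East 4, South 3, Lowland 1, Central 5 (total 15).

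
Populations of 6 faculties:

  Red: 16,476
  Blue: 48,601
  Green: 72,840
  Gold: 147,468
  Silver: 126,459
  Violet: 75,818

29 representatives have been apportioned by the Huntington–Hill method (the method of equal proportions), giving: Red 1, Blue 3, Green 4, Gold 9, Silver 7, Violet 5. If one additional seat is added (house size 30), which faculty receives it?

Silver

Priority for the next seat is population ÷ (√(s·(s+1))).
Priorities: Red 11650.291, Blue 14029.900, Green 16287.519, Gold 15544.492, Silver 16898.795, Violet 13842.410.
Highest priority: Silver.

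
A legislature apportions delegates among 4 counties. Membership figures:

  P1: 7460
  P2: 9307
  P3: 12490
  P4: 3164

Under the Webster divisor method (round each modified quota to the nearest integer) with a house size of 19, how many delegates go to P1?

4

Standard divisor 32421/19 ≈ 1706.368; standard quotas: P1 4.372, P2 5.454, P3 7.320, P4 1.854.
Rounding to the nearest integer gives 4, 5, 7, 2 = 18 seats, so the divisor must be adjusted.
With modified divisor 1680: modified quotas P1 4.440, P2 5.540, P3 7.435, P4 1.883.
Rounding to the nearest integer: P1 4, P2 6, P3 7, P4 2 (total 19).
P1 receives 4.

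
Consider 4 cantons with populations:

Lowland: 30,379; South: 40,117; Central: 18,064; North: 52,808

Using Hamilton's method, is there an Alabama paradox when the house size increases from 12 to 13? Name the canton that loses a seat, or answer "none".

Central

At 12 seats: Lowland 3, South 3, Central 2, North 4.
At 13 seats: Lowland 3, South 4, Central 1, North 5.
Central drops from 2 to 1.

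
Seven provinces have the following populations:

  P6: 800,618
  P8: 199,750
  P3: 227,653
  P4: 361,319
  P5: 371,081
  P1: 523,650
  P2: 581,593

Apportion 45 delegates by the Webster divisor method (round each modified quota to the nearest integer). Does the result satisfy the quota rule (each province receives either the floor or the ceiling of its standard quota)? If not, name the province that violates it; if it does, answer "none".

none

Standard quotas: P6 11.752, P8 2.932, P3 3.342, P4 5.304, P5 5.447, P1 7.687, P2 8.537.
Webster allocation: P6 12, P8 3, P3 3, P4 5, P5 5, P1 8, P2 9.
Every allocation lies between the lower and upper quota.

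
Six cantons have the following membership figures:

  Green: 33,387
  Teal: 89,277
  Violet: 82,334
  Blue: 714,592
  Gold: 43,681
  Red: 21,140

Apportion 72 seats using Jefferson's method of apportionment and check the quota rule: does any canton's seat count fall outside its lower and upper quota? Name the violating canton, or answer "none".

Blue

Standard quotas: Green 2.442, Teal 6.530, Violet 6.022, Blue 52.265, Gold 3.195, Red 1.546.
Jefferson allocation: Green 2, Teal 6, Violet 6, Blue 54, Gold 3, Red 1.
Blue has quota 52.265 (lower 52, upper 53) but receives 54 — outside the quota interval.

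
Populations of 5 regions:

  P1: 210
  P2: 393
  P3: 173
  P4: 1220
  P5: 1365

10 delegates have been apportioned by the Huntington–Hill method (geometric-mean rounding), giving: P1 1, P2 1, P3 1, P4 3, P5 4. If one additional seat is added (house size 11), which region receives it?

P4

Priority for the next seat is population ÷ (√(s·(s+1))).
Priorities: P1 148.492, P2 277.893, P3 122.329, P4 352.184, P5 305.223.
Highest priority: P4.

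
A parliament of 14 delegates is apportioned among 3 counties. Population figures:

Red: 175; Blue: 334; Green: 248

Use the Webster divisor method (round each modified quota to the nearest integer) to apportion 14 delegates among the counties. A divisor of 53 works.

Red 3, Blue 6, Green 5

With modified divisor 53: modified quotas Red 3.302, Blue 6.302, Green 4.679.
Rounding to the nearest integer: Red 3, Blue 6, Green 5 (total 14).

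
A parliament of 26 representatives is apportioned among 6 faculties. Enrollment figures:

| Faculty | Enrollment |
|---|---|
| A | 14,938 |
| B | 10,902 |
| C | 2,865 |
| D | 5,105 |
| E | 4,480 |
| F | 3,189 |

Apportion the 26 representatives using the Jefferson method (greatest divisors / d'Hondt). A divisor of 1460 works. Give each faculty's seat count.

A=10, B=7, C=1, D=3, E=3, F=2

With modified divisor 1460: modified quotas A 10.232, B 7.467, C 1.962, D 3.497, E 3.068, F 2.184.
Rounding down: A 10, B 7, C 1, D 3, E 3, F 2 (total 26).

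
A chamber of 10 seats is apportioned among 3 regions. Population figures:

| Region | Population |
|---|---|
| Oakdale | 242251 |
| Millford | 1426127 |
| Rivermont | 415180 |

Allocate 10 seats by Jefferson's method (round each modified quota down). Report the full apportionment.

Standard divisor 2083558/10 ≈ 208355.8; standard quotas: Oakdale 1.163, Millford 6.845, Rivermont 1.993.
Rounding down gives 1, 6, 1 = 8 seats, so the divisor must be adjusted.
With modified divisor 191000: modified quotas Oakdale 1.268, Millford 7.467, Rivermont 2.174.
Rounding down: Oakdale 1, Millford 7, Rivermont 2 (total 10).

Oakdale 1, Millford 7, Rivermont 2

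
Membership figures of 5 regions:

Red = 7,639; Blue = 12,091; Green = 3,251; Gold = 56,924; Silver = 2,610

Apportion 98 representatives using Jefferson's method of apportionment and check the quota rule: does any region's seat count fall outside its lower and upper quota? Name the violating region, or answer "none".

Gold

Standard quotas: Red 9.073, Blue 14.360, Green 3.861, Gold 67.607, Silver 3.100.
Jefferson allocation: Red 9, Blue 14, Green 3, Gold 69, Silver 3.
Gold has quota 67.607 (lower 67, upper 68) but receives 69 — outside the quota interval.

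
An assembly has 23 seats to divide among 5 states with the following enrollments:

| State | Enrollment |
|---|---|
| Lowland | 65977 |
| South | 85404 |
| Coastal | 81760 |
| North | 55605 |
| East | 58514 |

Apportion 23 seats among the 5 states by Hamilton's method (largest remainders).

The standard divisor is 347260/23 ≈ 15098.261.
Standard quotas: Lowland 4.3698, South 5.6565, Coastal 5.4152, North 3.6829, East 3.8755.
Lower quotas: Lowland 4, South 5, Coastal 5, North 3, East 3 (sum 20, leaving 3 seats).
Remainders in descending order: East 0.8755, North 0.6829, South 0.6565, Coastal 0.4152, Lowland 0.3698.
Largest remainders: East, North, South receive the extra seats.

Lowland 4, South 6, Coastal 5, North 4, East 4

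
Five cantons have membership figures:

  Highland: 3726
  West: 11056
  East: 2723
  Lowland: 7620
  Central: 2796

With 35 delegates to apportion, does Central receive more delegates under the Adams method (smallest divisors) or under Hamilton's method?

Adams

Adams: Highland 5, West 13, East 4, Lowland 9, Central 4.
Hamilton: Highland 5, West 14, East 3, Lowland 10, Central 3.
Central gets 4 under Adams and 3 under Hamilton.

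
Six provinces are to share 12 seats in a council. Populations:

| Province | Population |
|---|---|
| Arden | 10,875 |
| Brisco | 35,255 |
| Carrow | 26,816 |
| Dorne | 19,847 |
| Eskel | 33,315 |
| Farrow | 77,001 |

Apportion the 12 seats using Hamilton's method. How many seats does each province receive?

The standard divisor is 203109/12 ≈ 16925.75.
Standard quotas: Arden 0.6425, Brisco 2.0829, Carrow 1.5843, Dorne 1.1726, Eskel 1.9683, Farrow 4.5493.
Lower quotas: Arden 0, Brisco 2, Carrow 1, Dorne 1, Eskel 1, Farrow 4 (sum 9, leaving 3 seats).
Remainders in descending order: Eskel 0.9683, Arden 0.6425, Carrow 0.5843, Farrow 0.5493, Dorne 0.1726, Brisco 0.0829.
The surplus seats go to Eskel, Arden, Carrow.

Arden: 1, Brisco: 2, Carrow: 2, Dorne: 1, Eskel: 2, Farrow: 4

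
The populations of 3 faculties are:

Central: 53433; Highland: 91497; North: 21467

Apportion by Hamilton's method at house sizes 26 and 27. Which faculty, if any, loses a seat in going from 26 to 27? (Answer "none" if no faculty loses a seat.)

At 26 seats: Central 8, Highland 14, North 4.
At 27 seats: Central 9, Highland 15, North 3.
North drops from 4 to 3.

North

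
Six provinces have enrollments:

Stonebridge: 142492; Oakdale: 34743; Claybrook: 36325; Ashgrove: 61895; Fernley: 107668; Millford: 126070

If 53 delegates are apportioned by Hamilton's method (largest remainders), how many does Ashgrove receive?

The standard divisor is 509193/53 ≈ 9607.415.
Standard quotas: Stonebridge 14.8315, Oakdale 3.6163, Claybrook 3.7809, Ashgrove 6.4424, Fernley 11.2068, Millford 13.1222.
Lower quotas: Stonebridge 14, Oakdale 3, Claybrook 3, Ashgrove 6, Fernley 11, Millford 13 (sum 50, leaving 3 seats).
Remainders in descending order: Stonebridge 0.8315, Claybrook 0.7809, Oakdale 0.6163, Ashgrove 0.4424, Fernley 0.2068, Millford 0.1222.
The surplus seats go to Stonebridge, Claybrook, Oakdale.
Ashgrove receives 6.

6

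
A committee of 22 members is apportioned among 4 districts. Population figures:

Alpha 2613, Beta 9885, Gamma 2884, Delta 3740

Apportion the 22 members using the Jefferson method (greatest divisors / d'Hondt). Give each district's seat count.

Standard divisor 19122/22 ≈ 869.182; standard quotas: Alpha 3.006, Beta 11.373, Gamma 3.318, Delta 4.303.
Rounding down gives 3, 11, 3, 4 = 21 seats, so the divisor must be adjusted.
With modified divisor 800: modified quotas Alpha 3.266, Beta 12.356, Gamma 3.605, Delta 4.675.
Rounding down: Alpha 3, Beta 12, Gamma 3, Delta 4 (total 22).

Alpha 3; Beta 12; Gamma 3; Delta 4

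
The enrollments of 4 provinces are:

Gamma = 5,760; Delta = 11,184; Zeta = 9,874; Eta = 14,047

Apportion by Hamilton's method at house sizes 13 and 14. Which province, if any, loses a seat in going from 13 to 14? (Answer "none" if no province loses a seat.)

none

At 13 seats: Gamma 2, Delta 4, Zeta 3, Eta 4.
At 14 seats: Gamma 2, Delta 4, Zeta 3, Eta 5.
No province's allocation decreased.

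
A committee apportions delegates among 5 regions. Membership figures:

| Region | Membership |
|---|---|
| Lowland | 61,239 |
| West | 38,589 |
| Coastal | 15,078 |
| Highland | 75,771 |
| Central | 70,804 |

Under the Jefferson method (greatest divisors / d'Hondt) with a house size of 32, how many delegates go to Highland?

Standard divisor 261481/32 ≈ 8171.281; standard quotas: Lowland 7.494, West 4.723, Coastal 1.845, Highland 9.273, Central 8.665.
Rounding down gives 7, 4, 1, 9, 8 = 29 seats, so the divisor must be adjusted.
With modified divisor 7620: modified quotas Lowland 8.037, West 5.064, Coastal 1.979, Highland 9.944, Central 9.292.
Rounding down: Lowland 8, West 5, Coastal 1, Highland 9, Central 9 (total 32).
Highland receives 9.

9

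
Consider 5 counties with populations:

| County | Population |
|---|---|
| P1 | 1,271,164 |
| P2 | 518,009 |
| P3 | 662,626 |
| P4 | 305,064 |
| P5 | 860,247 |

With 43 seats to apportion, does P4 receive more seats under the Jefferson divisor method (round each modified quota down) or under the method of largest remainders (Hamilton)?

Jefferson: P1 16, P2 6, P3 8, P4 3, P5 10.
Hamilton: P1 15, P2 6, P3 8, P4 4, P5 10.
P4 gets 3 under Jefferson and 4 under Hamilton.

Hamilton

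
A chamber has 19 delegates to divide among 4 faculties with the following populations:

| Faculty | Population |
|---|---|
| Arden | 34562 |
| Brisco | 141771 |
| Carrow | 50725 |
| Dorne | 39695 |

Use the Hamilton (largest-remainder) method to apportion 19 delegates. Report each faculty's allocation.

The standard divisor is 266753/19 ≈ 14039.632.
Standard quotas: Arden 2.4617, Brisco 10.0979, Carrow 3.6130, Dorne 2.8274.
Lower quotas: Arden 2, Brisco 10, Carrow 3, Dorne 2 (sum 17, leaving 2 seats).
Remainders in descending order: Dorne 0.8274, Carrow 0.6130, Arden 0.4617, Brisco 0.0979.
Largest remainders: Dorne, Carrow receive the extra seats.

Arden: 2; Brisco: 10; Carrow: 4; Dorne: 3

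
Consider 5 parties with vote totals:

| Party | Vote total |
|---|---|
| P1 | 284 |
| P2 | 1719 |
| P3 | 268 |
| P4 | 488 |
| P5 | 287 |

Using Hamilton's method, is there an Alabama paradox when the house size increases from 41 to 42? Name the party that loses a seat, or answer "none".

P3

At 41 seats: P1 4, P2 23, P3 4, P4 6, P5 4.
At 42 seats: P1 4, P2 24, P3 3, P4 7, P5 4.
P3 drops from 4 to 3.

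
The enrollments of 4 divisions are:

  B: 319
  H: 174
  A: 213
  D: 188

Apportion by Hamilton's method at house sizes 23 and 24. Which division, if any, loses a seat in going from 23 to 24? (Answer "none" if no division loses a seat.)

none

At 23 seats: B 8, H 4, A 6, D 5.
At 24 seats: B 8, H 5, A 6, D 5.
No division's allocation decreased.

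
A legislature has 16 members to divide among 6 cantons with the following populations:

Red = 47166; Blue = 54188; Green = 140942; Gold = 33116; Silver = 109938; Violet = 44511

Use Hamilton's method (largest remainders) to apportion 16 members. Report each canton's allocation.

Total 429861; standard divisor 429861/16 ≈ 26866.312.
Standard quotas: Red 1.7556, Blue 2.0169, Green 5.2460, Gold 1.2326, Silver 4.0920, Violet 1.6568.
Lower quotas: Red 1, Blue 2, Green 5, Gold 1, Silver 4, Violet 1 (sum 14, leaving 2 seats).
Remainders in descending order: Red 0.7556, Violet 0.6568, Green 0.2460, Gold 0.2326, Silver 0.0920, Blue 0.0169.
Largest remainders: Red, Violet receive the extra seats.

Red 2, Blue 2, Green 5, Gold 1, Silver 4, Violet 2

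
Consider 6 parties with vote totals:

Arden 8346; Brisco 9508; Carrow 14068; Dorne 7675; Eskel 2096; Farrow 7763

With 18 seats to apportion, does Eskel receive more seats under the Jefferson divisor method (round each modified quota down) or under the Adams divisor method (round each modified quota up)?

Adams

Jefferson: Arden 3, Brisco 4, Carrow 5, Dorne 3, Eskel 0, Farrow 3.
Adams: Arden 3, Brisco 3, Carrow 5, Dorne 3, Eskel 1, Farrow 3.
Eskel gets 0 under Jefferson and 1 under Adams.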